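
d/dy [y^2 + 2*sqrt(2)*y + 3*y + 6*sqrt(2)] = 2*y + 2*sqrt(2) + 3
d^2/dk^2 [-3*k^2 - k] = -6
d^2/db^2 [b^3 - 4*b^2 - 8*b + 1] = 6*b - 8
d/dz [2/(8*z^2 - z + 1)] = 2*(1 - 16*z)/(8*z^2 - z + 1)^2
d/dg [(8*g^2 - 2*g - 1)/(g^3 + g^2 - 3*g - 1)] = (-8*g^4 + 4*g^3 - 19*g^2 - 14*g - 1)/(g^6 + 2*g^5 - 5*g^4 - 8*g^3 + 7*g^2 + 6*g + 1)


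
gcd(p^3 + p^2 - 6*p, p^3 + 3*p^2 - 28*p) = p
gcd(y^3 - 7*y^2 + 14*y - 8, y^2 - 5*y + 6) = y - 2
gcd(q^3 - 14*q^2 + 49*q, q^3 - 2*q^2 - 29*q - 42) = q - 7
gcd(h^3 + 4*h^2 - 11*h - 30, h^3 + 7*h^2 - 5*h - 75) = h^2 + 2*h - 15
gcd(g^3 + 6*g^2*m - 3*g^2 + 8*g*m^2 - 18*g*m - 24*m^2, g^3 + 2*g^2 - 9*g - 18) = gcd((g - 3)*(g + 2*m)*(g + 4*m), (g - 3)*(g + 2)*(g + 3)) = g - 3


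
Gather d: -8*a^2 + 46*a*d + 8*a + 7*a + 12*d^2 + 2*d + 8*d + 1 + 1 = -8*a^2 + 15*a + 12*d^2 + d*(46*a + 10) + 2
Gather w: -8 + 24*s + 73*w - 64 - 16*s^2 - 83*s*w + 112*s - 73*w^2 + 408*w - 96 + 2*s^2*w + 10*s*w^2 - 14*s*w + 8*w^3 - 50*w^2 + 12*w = -16*s^2 + 136*s + 8*w^3 + w^2*(10*s - 123) + w*(2*s^2 - 97*s + 493) - 168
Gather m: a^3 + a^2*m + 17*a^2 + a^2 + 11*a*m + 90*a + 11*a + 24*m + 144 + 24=a^3 + 18*a^2 + 101*a + m*(a^2 + 11*a + 24) + 168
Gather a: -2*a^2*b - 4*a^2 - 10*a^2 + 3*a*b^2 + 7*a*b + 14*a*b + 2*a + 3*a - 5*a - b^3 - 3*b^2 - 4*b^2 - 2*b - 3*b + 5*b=a^2*(-2*b - 14) + a*(3*b^2 + 21*b) - b^3 - 7*b^2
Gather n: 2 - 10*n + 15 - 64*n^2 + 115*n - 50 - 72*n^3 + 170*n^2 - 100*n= -72*n^3 + 106*n^2 + 5*n - 33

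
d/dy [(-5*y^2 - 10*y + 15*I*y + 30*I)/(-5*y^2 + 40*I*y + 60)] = (-y^2*(2 + 5*I) + 12*y*(-2 + I) + 24 + 36*I)/(y^4 - 16*I*y^3 - 88*y^2 + 192*I*y + 144)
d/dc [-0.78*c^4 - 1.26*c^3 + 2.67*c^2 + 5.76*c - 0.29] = -3.12*c^3 - 3.78*c^2 + 5.34*c + 5.76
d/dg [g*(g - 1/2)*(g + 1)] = 3*g^2 + g - 1/2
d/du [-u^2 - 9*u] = -2*u - 9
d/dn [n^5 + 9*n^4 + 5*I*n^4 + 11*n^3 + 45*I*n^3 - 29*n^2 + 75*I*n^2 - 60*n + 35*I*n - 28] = 5*n^4 + n^3*(36 + 20*I) + n^2*(33 + 135*I) + n*(-58 + 150*I) - 60 + 35*I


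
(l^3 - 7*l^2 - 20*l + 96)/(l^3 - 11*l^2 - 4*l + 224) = (l - 3)/(l - 7)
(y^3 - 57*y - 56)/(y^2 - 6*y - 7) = (y^2 - y - 56)/(y - 7)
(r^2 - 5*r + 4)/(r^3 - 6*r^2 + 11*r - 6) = (r - 4)/(r^2 - 5*r + 6)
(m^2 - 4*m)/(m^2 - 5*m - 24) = m*(4 - m)/(-m^2 + 5*m + 24)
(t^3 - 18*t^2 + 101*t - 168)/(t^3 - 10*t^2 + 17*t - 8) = (t^2 - 10*t + 21)/(t^2 - 2*t + 1)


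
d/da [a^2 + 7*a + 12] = 2*a + 7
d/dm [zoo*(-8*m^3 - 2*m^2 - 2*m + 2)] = zoo*(m^2 + m + 1)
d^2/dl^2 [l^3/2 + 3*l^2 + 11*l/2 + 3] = 3*l + 6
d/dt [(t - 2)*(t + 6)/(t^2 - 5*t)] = 3*(-3*t^2 + 8*t - 20)/(t^2*(t^2 - 10*t + 25))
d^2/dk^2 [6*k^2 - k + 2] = 12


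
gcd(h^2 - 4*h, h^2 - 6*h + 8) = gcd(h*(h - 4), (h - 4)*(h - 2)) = h - 4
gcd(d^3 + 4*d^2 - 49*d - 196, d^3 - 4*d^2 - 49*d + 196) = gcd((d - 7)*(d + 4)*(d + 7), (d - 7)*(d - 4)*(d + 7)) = d^2 - 49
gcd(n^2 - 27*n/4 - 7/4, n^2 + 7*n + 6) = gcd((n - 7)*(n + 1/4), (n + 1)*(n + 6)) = 1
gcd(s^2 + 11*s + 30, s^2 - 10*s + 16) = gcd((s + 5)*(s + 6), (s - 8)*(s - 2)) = 1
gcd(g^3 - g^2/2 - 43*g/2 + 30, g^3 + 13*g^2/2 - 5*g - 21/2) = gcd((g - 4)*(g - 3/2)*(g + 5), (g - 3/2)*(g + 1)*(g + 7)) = g - 3/2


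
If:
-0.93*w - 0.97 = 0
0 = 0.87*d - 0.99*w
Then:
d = -1.19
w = -1.04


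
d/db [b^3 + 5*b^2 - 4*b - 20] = 3*b^2 + 10*b - 4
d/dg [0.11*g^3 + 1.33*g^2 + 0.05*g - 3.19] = 0.33*g^2 + 2.66*g + 0.05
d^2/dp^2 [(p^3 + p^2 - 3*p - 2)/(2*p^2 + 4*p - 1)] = 2*(-2*p^3 - 30*p^2 - 63*p - 47)/(8*p^6 + 48*p^5 + 84*p^4 + 16*p^3 - 42*p^2 + 12*p - 1)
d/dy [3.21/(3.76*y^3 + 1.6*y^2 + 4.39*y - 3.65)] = (-36.2088*y^2 - 10.272*y - 14.0919)/(3.76*y^3 + 1.6*y^2 + 4.39*y - 3.65)^2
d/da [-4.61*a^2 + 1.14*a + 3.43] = 1.14 - 9.22*a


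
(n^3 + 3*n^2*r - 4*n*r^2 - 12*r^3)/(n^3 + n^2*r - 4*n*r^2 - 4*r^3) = (n + 3*r)/(n + r)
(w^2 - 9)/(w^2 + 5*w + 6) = (w - 3)/(w + 2)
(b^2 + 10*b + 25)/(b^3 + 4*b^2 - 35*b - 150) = 1/(b - 6)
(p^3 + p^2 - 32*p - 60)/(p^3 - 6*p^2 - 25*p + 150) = (p + 2)/(p - 5)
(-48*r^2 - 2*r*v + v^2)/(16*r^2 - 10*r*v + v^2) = (-6*r - v)/(2*r - v)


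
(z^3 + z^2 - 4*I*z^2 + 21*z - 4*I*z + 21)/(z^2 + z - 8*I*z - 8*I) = (z^2 - 4*I*z + 21)/(z - 8*I)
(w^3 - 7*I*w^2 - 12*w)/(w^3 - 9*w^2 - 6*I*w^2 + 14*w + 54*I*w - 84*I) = (w^3 - 7*I*w^2 - 12*w)/(w^3 + w^2*(-9 - 6*I) + w*(14 + 54*I) - 84*I)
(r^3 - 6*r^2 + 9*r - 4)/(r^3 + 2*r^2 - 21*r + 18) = (r^2 - 5*r + 4)/(r^2 + 3*r - 18)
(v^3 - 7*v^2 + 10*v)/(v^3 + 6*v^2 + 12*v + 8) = v*(v^2 - 7*v + 10)/(v^3 + 6*v^2 + 12*v + 8)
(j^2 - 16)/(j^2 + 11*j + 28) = (j - 4)/(j + 7)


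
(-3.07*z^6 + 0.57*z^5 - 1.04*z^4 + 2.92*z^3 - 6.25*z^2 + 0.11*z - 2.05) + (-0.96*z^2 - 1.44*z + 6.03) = -3.07*z^6 + 0.57*z^5 - 1.04*z^4 + 2.92*z^3 - 7.21*z^2 - 1.33*z + 3.98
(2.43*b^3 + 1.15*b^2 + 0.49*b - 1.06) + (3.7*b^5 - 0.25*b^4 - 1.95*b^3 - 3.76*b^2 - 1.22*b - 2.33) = 3.7*b^5 - 0.25*b^4 + 0.48*b^3 - 2.61*b^2 - 0.73*b - 3.39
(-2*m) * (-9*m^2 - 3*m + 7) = 18*m^3 + 6*m^2 - 14*m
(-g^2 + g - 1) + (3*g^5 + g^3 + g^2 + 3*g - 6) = 3*g^5 + g^3 + 4*g - 7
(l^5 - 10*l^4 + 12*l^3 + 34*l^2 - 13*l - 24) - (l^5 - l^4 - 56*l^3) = -9*l^4 + 68*l^3 + 34*l^2 - 13*l - 24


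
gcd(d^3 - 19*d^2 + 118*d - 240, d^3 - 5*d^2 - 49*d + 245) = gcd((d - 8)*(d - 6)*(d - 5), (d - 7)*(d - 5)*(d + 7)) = d - 5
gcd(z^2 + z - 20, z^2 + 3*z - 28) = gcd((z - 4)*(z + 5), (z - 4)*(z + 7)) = z - 4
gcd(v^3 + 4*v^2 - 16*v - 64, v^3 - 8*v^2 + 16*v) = v - 4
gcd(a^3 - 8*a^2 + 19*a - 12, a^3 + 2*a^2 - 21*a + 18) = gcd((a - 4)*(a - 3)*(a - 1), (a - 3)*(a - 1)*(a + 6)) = a^2 - 4*a + 3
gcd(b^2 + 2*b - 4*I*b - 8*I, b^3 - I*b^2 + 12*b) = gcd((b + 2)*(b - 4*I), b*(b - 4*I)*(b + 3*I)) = b - 4*I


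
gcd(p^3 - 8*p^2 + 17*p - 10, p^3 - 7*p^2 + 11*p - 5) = p^2 - 6*p + 5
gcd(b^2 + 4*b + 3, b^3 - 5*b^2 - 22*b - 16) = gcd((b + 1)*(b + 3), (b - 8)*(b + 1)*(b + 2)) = b + 1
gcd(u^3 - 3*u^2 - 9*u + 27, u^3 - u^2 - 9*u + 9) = u^2 - 9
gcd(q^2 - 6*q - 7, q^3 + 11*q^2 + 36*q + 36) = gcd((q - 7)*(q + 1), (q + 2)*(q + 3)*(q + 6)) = 1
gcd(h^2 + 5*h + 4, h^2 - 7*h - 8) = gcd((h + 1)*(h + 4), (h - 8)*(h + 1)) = h + 1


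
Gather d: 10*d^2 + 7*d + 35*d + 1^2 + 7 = 10*d^2 + 42*d + 8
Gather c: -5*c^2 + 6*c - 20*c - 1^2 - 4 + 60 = -5*c^2 - 14*c + 55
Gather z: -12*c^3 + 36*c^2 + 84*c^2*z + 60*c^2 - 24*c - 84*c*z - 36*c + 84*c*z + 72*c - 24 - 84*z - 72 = -12*c^3 + 96*c^2 + 12*c + z*(84*c^2 - 84) - 96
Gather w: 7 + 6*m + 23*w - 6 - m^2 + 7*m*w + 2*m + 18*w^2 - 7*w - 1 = -m^2 + 8*m + 18*w^2 + w*(7*m + 16)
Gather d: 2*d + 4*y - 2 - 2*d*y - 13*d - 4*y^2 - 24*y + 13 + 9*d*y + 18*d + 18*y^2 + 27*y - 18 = d*(7*y + 7) + 14*y^2 + 7*y - 7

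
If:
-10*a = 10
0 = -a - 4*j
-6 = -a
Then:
No Solution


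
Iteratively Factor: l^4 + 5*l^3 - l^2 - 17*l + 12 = (l + 3)*(l^3 + 2*l^2 - 7*l + 4) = (l - 1)*(l + 3)*(l^2 + 3*l - 4) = (l - 1)*(l + 3)*(l + 4)*(l - 1)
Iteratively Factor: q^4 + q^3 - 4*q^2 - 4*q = (q)*(q^3 + q^2 - 4*q - 4) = q*(q + 1)*(q^2 - 4) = q*(q - 2)*(q + 1)*(q + 2)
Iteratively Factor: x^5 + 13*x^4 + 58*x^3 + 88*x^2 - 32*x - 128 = (x + 2)*(x^4 + 11*x^3 + 36*x^2 + 16*x - 64) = (x + 2)*(x + 4)*(x^3 + 7*x^2 + 8*x - 16) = (x + 2)*(x + 4)^2*(x^2 + 3*x - 4) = (x + 2)*(x + 4)^3*(x - 1)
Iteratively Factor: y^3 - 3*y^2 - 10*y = (y)*(y^2 - 3*y - 10) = y*(y - 5)*(y + 2)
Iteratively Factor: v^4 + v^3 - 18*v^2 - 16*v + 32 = (v + 2)*(v^3 - v^2 - 16*v + 16) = (v - 4)*(v + 2)*(v^2 + 3*v - 4) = (v - 4)*(v + 2)*(v + 4)*(v - 1)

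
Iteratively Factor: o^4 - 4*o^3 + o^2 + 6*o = (o - 3)*(o^3 - o^2 - 2*o) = (o - 3)*(o - 2)*(o^2 + o) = (o - 3)*(o - 2)*(o + 1)*(o)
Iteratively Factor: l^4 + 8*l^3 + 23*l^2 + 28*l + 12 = (l + 3)*(l^3 + 5*l^2 + 8*l + 4) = (l + 2)*(l + 3)*(l^2 + 3*l + 2) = (l + 1)*(l + 2)*(l + 3)*(l + 2)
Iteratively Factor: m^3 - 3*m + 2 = (m + 2)*(m^2 - 2*m + 1) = (m - 1)*(m + 2)*(m - 1)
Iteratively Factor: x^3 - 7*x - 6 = (x + 1)*(x^2 - x - 6) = (x - 3)*(x + 1)*(x + 2)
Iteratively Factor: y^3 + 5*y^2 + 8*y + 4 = (y + 1)*(y^2 + 4*y + 4) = (y + 1)*(y + 2)*(y + 2)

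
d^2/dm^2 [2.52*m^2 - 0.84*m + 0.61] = 5.04000000000000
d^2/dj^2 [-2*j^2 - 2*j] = -4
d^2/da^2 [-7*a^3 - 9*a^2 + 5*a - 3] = -42*a - 18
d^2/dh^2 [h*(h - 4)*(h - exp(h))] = -h^2*exp(h) + 6*h + 6*exp(h) - 8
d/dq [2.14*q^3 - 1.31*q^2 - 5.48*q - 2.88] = 6.42*q^2 - 2.62*q - 5.48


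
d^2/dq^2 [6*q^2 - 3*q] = 12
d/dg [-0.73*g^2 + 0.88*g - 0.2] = 0.88 - 1.46*g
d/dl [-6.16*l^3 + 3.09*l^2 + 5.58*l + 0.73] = -18.48*l^2 + 6.18*l + 5.58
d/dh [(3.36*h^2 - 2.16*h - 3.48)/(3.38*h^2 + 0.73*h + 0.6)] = (9.7536*h^2 + 27.5568*h + 1.2444)/(11.4244*h^4 + 4.9348*h^3 + 4.5889*h^2 + 0.876*h + 0.36)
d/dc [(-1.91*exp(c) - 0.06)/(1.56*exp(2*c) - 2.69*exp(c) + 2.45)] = (2.9796*exp(2*c) + 0.1872*exp(c) - 4.8409)*exp(c)/(2.4336*exp(4*c) - 8.3928*exp(3*c) + 14.8801*exp(2*c) - 13.181*exp(c) + 6.0025)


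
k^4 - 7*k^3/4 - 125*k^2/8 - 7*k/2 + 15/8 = (k - 5)*(k - 1/4)*(k + 1/2)*(k + 3)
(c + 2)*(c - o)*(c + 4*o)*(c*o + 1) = c^4*o + 3*c^3*o^2 + 2*c^3*o + c^3 - 4*c^2*o^3 + 6*c^2*o^2 + 3*c^2*o + 2*c^2 - 8*c*o^3 - 4*c*o^2 + 6*c*o - 8*o^2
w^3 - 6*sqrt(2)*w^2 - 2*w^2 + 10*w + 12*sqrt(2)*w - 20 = (w - 2)*(w - 5*sqrt(2))*(w - sqrt(2))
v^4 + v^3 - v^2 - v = v*(v - 1)*(v + 1)^2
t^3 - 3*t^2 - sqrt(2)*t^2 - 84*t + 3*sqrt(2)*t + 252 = (t - 3)*(t - 7*sqrt(2))*(t + 6*sqrt(2))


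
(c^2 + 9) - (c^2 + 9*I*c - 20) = -9*I*c + 29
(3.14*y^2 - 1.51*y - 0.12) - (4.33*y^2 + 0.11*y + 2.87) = -1.19*y^2 - 1.62*y - 2.99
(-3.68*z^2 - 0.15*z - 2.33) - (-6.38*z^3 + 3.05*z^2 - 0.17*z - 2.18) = 6.38*z^3 - 6.73*z^2 + 0.02*z - 0.15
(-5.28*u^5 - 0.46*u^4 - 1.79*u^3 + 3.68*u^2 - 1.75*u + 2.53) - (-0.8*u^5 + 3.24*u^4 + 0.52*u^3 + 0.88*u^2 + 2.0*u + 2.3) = -4.48*u^5 - 3.7*u^4 - 2.31*u^3 + 2.8*u^2 - 3.75*u + 0.23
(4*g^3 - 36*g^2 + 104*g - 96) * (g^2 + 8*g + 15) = 4*g^5 - 4*g^4 - 124*g^3 + 196*g^2 + 792*g - 1440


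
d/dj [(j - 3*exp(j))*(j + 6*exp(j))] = 3*j*exp(j) + 2*j - 36*exp(2*j) + 3*exp(j)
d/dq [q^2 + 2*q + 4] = 2*q + 2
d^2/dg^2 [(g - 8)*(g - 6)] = 2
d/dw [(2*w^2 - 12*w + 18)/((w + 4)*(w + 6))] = 4*(8*w^2 + 15*w - 117)/(w^4 + 20*w^3 + 148*w^2 + 480*w + 576)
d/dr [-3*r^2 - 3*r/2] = -6*r - 3/2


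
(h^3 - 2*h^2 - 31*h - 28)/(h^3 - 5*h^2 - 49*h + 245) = (h^2 + 5*h + 4)/(h^2 + 2*h - 35)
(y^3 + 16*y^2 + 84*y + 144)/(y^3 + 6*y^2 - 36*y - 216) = (y + 4)/(y - 6)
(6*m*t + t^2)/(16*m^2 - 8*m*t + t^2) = t*(6*m + t)/(16*m^2 - 8*m*t + t^2)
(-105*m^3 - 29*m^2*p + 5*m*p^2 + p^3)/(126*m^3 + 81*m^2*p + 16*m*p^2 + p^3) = (-5*m + p)/(6*m + p)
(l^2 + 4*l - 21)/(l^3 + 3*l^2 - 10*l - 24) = (l + 7)/(l^2 + 6*l + 8)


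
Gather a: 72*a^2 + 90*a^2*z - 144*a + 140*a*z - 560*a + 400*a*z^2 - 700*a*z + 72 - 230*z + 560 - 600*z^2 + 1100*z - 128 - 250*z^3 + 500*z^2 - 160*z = a^2*(90*z + 72) + a*(400*z^2 - 560*z - 704) - 250*z^3 - 100*z^2 + 710*z + 504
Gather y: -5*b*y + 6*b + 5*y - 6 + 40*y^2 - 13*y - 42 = 6*b + 40*y^2 + y*(-5*b - 8) - 48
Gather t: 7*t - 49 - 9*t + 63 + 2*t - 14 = 0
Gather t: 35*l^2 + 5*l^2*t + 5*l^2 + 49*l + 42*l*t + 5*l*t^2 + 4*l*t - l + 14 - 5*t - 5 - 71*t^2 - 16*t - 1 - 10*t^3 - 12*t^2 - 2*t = 40*l^2 + 48*l - 10*t^3 + t^2*(5*l - 83) + t*(5*l^2 + 46*l - 23) + 8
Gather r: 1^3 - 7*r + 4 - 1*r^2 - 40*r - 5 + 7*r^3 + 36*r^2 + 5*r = 7*r^3 + 35*r^2 - 42*r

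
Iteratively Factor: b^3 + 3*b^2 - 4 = (b - 1)*(b^2 + 4*b + 4) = (b - 1)*(b + 2)*(b + 2)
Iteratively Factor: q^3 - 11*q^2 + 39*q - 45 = (q - 5)*(q^2 - 6*q + 9) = (q - 5)*(q - 3)*(q - 3)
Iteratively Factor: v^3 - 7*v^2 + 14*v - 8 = (v - 2)*(v^2 - 5*v + 4) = (v - 4)*(v - 2)*(v - 1)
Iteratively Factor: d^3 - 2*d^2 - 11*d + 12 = (d - 1)*(d^2 - d - 12) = (d - 4)*(d - 1)*(d + 3)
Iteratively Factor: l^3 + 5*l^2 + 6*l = (l + 2)*(l^2 + 3*l) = (l + 2)*(l + 3)*(l)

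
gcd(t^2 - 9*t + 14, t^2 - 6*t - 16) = 1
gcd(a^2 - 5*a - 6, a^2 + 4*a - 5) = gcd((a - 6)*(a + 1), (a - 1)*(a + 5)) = 1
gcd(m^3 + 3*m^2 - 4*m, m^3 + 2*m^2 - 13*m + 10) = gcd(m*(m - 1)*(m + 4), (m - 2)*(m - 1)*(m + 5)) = m - 1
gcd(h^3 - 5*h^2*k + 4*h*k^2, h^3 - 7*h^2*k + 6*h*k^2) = h^2 - h*k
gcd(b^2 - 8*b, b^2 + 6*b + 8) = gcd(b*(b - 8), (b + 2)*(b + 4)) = 1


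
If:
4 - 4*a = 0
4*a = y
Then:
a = 1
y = 4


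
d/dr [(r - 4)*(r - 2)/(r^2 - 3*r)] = (3*r^2 - 16*r + 24)/(r^2*(r^2 - 6*r + 9))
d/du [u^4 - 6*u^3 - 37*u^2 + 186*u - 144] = 4*u^3 - 18*u^2 - 74*u + 186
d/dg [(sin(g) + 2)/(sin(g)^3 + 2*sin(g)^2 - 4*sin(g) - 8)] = -sin(2*g)/((sin(g) - 2)^2*(sin(g) + 2)^2)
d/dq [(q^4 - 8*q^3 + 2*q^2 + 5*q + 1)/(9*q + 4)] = (27*q^4 - 128*q^3 - 78*q^2 + 16*q + 11)/(81*q^2 + 72*q + 16)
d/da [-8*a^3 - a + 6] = -24*a^2 - 1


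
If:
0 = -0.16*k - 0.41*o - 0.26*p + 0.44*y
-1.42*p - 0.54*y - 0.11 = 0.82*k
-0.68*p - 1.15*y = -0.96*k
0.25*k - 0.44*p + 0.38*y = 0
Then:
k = -0.05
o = 0.03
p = -0.04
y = -0.02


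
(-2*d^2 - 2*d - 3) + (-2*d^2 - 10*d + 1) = -4*d^2 - 12*d - 2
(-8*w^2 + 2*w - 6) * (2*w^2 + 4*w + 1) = -16*w^4 - 28*w^3 - 12*w^2 - 22*w - 6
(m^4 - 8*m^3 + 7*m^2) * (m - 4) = m^5 - 12*m^4 + 39*m^3 - 28*m^2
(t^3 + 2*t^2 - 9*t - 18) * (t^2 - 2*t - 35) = t^5 - 48*t^3 - 70*t^2 + 351*t + 630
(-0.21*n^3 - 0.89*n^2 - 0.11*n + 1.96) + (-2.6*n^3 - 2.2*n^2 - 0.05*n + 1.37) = -2.81*n^3 - 3.09*n^2 - 0.16*n + 3.33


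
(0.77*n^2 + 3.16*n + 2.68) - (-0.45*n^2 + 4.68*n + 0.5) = 1.22*n^2 - 1.52*n + 2.18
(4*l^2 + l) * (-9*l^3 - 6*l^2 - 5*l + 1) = -36*l^5 - 33*l^4 - 26*l^3 - l^2 + l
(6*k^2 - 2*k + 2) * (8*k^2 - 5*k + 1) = 48*k^4 - 46*k^3 + 32*k^2 - 12*k + 2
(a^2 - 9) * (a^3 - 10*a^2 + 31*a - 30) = a^5 - 10*a^4 + 22*a^3 + 60*a^2 - 279*a + 270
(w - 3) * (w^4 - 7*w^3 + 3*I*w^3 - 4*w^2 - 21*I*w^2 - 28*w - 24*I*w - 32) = w^5 - 10*w^4 + 3*I*w^4 + 17*w^3 - 30*I*w^3 - 16*w^2 + 39*I*w^2 + 52*w + 72*I*w + 96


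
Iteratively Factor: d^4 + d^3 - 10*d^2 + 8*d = (d + 4)*(d^3 - 3*d^2 + 2*d) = (d - 1)*(d + 4)*(d^2 - 2*d) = d*(d - 1)*(d + 4)*(d - 2)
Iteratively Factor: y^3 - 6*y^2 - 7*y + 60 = (y + 3)*(y^2 - 9*y + 20) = (y - 5)*(y + 3)*(y - 4)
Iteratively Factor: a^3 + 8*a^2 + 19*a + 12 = (a + 3)*(a^2 + 5*a + 4) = (a + 1)*(a + 3)*(a + 4)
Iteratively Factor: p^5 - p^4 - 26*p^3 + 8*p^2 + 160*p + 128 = (p + 1)*(p^4 - 2*p^3 - 24*p^2 + 32*p + 128) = (p + 1)*(p + 4)*(p^3 - 6*p^2 + 32) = (p - 4)*(p + 1)*(p + 4)*(p^2 - 2*p - 8) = (p - 4)^2*(p + 1)*(p + 4)*(p + 2)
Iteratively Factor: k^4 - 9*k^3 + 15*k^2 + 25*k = (k - 5)*(k^3 - 4*k^2 - 5*k) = k*(k - 5)*(k^2 - 4*k - 5) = k*(k - 5)^2*(k + 1)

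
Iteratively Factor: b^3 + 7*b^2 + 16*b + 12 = (b + 2)*(b^2 + 5*b + 6) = (b + 2)*(b + 3)*(b + 2)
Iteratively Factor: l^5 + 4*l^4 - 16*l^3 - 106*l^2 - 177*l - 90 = (l + 3)*(l^4 + l^3 - 19*l^2 - 49*l - 30) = (l + 1)*(l + 3)*(l^3 - 19*l - 30) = (l - 5)*(l + 1)*(l + 3)*(l^2 + 5*l + 6) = (l - 5)*(l + 1)*(l + 3)^2*(l + 2)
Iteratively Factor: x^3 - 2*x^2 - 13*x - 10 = (x + 1)*(x^2 - 3*x - 10) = (x + 1)*(x + 2)*(x - 5)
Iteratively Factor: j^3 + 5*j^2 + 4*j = (j)*(j^2 + 5*j + 4) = j*(j + 1)*(j + 4)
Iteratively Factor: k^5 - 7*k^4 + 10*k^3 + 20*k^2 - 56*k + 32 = (k - 2)*(k^4 - 5*k^3 + 20*k - 16) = (k - 2)^2*(k^3 - 3*k^2 - 6*k + 8) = (k - 4)*(k - 2)^2*(k^2 + k - 2) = (k - 4)*(k - 2)^2*(k + 2)*(k - 1)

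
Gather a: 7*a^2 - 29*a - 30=7*a^2 - 29*a - 30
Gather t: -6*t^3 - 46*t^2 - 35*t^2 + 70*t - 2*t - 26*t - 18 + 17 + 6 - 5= -6*t^3 - 81*t^2 + 42*t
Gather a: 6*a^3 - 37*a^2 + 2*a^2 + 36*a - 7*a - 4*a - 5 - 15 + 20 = 6*a^3 - 35*a^2 + 25*a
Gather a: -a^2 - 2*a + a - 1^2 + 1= -a^2 - a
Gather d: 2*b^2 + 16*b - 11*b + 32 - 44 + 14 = 2*b^2 + 5*b + 2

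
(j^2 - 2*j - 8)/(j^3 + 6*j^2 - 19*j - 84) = (j + 2)/(j^2 + 10*j + 21)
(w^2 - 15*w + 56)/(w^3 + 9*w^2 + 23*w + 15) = (w^2 - 15*w + 56)/(w^3 + 9*w^2 + 23*w + 15)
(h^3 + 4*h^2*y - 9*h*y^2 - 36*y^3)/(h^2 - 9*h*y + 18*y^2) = (-h^2 - 7*h*y - 12*y^2)/(-h + 6*y)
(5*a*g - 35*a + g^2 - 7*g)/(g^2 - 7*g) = (5*a + g)/g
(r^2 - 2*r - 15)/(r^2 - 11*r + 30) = (r + 3)/(r - 6)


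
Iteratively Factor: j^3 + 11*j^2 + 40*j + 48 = (j + 4)*(j^2 + 7*j + 12) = (j + 4)^2*(j + 3)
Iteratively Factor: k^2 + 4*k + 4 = (k + 2)*(k + 2)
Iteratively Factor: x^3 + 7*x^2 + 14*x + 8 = (x + 4)*(x^2 + 3*x + 2) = (x + 1)*(x + 4)*(x + 2)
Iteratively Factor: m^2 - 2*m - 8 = (m + 2)*(m - 4)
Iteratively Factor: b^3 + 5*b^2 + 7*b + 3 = (b + 1)*(b^2 + 4*b + 3) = (b + 1)*(b + 3)*(b + 1)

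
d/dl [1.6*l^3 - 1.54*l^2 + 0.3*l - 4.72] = 4.8*l^2 - 3.08*l + 0.3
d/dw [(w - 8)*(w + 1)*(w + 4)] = 3*w^2 - 6*w - 36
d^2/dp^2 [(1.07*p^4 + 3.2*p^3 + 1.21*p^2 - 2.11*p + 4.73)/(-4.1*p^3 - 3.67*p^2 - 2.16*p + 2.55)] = (-5.6843418860808e-14*p^8 + 45.748994*p^6 + 264.836076*p^5 - 1070.689602*p^4 - 1272.671678*p^3 - 414.541272*p^2 - 528.056226*p - 125.160276)/(68.921*p^9 + 185.0781*p^8 + 274.59627*p^7 + 115.843483*p^6 - 85.553748*p^5 - 187.165629*p^4 - 31.227714*p^3 + 35.900685*p^2 + 42.1362*p - 16.581375)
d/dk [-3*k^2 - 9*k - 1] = -6*k - 9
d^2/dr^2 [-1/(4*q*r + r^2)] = 2*(r*(4*q + r) - 4*(2*q + r)^2)/(r^3*(4*q + r)^3)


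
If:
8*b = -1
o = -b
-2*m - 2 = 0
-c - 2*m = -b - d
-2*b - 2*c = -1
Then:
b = -1/8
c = 5/8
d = -5/4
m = -1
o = 1/8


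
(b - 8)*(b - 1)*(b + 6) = b^3 - 3*b^2 - 46*b + 48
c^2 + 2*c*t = c*(c + 2*t)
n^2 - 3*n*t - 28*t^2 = (n - 7*t)*(n + 4*t)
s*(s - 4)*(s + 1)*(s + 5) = s^4 + 2*s^3 - 19*s^2 - 20*s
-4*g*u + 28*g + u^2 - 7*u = (-4*g + u)*(u - 7)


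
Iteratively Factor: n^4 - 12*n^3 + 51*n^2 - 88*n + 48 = (n - 4)*(n^3 - 8*n^2 + 19*n - 12) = (n - 4)*(n - 3)*(n^2 - 5*n + 4) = (n - 4)^2*(n - 3)*(n - 1)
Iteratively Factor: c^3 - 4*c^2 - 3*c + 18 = (c + 2)*(c^2 - 6*c + 9) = (c - 3)*(c + 2)*(c - 3)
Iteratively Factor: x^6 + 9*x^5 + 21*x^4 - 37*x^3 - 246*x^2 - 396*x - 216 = (x + 3)*(x^5 + 6*x^4 + 3*x^3 - 46*x^2 - 108*x - 72) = (x + 2)*(x + 3)*(x^4 + 4*x^3 - 5*x^2 - 36*x - 36) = (x + 2)^2*(x + 3)*(x^3 + 2*x^2 - 9*x - 18) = (x + 2)^3*(x + 3)*(x^2 - 9) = (x - 3)*(x + 2)^3*(x + 3)*(x + 3)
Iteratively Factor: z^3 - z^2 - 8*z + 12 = (z - 2)*(z^2 + z - 6) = (z - 2)^2*(z + 3)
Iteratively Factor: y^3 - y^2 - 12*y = (y + 3)*(y^2 - 4*y) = y*(y + 3)*(y - 4)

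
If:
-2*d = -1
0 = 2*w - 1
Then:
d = 1/2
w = 1/2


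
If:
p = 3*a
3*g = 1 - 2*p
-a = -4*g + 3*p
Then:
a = 2/27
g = 5/27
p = 2/9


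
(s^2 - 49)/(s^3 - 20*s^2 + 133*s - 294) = (s + 7)/(s^2 - 13*s + 42)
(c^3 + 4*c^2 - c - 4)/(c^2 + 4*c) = c - 1/c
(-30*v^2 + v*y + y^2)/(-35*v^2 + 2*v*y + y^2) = (6*v + y)/(7*v + y)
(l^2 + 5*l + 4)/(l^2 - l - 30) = (l^2 + 5*l + 4)/(l^2 - l - 30)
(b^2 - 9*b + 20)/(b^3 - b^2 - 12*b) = (b - 5)/(b*(b + 3))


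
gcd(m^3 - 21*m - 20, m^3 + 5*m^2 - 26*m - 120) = m^2 - m - 20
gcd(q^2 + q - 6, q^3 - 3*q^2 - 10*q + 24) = q^2 + q - 6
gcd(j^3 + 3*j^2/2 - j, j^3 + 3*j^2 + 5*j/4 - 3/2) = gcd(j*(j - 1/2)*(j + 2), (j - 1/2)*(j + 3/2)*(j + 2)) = j^2 + 3*j/2 - 1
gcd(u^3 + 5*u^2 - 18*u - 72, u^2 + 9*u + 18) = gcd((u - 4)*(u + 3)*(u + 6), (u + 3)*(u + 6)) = u^2 + 9*u + 18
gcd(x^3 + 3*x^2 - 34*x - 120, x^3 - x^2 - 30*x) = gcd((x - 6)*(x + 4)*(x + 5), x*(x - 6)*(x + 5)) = x^2 - x - 30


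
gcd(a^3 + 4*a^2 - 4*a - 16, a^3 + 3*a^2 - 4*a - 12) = a^2 - 4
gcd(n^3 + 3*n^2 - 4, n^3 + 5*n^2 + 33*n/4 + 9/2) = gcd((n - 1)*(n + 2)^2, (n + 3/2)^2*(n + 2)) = n + 2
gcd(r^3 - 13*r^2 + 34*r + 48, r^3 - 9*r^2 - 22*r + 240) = r^2 - 14*r + 48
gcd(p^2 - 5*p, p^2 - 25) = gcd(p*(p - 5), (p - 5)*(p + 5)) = p - 5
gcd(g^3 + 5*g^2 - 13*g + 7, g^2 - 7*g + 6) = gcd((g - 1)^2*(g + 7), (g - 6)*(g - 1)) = g - 1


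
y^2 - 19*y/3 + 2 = (y - 6)*(y - 1/3)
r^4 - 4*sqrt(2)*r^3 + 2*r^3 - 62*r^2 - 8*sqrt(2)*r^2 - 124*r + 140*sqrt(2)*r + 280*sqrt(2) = (r + 2)*(r - 7*sqrt(2))*(r - 2*sqrt(2))*(r + 5*sqrt(2))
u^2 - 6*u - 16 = (u - 8)*(u + 2)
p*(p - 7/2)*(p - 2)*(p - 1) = p^4 - 13*p^3/2 + 25*p^2/2 - 7*p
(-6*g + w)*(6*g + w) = -36*g^2 + w^2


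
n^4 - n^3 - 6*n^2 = n^2*(n - 3)*(n + 2)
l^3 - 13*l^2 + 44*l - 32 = (l - 8)*(l - 4)*(l - 1)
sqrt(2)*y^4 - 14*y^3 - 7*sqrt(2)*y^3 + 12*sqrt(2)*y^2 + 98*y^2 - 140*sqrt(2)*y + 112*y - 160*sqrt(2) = (y - 8)*(y - 5*sqrt(2))*(y - 2*sqrt(2))*(sqrt(2)*y + sqrt(2))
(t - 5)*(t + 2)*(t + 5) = t^3 + 2*t^2 - 25*t - 50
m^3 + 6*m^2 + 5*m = m*(m + 1)*(m + 5)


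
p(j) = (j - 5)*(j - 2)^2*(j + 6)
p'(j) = (j - 5)*(j - 2)^2 + (j - 5)*(j + 6)*(2*j - 4) + (j - 2)^2*(j + 6)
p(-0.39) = -172.72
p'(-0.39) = 145.79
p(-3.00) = -600.00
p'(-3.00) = 115.00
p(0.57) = -59.52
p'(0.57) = 87.62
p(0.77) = -43.33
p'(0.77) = 74.29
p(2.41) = -3.66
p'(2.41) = -16.88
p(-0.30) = -159.81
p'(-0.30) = 141.08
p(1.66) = -2.96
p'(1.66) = 17.90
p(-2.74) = -566.91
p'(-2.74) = 138.55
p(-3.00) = -600.00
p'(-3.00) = 115.00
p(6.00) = 192.00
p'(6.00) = 304.00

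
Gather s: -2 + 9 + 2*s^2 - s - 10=2*s^2 - s - 3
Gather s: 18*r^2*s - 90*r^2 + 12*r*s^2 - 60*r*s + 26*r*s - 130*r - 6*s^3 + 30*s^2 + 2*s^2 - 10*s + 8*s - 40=-90*r^2 - 130*r - 6*s^3 + s^2*(12*r + 32) + s*(18*r^2 - 34*r - 2) - 40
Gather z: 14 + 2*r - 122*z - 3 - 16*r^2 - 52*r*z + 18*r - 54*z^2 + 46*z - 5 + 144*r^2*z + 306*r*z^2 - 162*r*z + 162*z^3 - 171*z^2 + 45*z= -16*r^2 + 20*r + 162*z^3 + z^2*(306*r - 225) + z*(144*r^2 - 214*r - 31) + 6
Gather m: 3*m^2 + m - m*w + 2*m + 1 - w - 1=3*m^2 + m*(3 - w) - w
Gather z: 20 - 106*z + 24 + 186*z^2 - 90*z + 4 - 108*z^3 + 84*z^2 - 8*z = -108*z^3 + 270*z^2 - 204*z + 48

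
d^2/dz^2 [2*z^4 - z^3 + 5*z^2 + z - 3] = 24*z^2 - 6*z + 10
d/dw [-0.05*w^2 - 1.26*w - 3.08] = -0.1*w - 1.26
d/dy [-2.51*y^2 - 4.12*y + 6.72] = -5.02*y - 4.12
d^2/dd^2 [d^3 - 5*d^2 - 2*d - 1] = 6*d - 10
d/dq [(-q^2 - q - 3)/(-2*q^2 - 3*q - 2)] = (q^2 - 8*q - 7)/(4*q^4 + 12*q^3 + 17*q^2 + 12*q + 4)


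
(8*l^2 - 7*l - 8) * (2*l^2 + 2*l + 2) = 16*l^4 + 2*l^3 - 14*l^2 - 30*l - 16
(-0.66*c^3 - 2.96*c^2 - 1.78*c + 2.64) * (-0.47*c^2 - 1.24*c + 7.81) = 0.3102*c^5 + 2.2096*c^4 - 0.647600000000001*c^3 - 22.1512*c^2 - 17.1754*c + 20.6184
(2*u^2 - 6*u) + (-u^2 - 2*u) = u^2 - 8*u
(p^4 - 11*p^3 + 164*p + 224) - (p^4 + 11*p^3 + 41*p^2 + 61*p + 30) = -22*p^3 - 41*p^2 + 103*p + 194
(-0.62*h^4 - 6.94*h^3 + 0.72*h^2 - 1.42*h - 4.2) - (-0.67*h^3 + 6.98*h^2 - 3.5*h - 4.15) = -0.62*h^4 - 6.27*h^3 - 6.26*h^2 + 2.08*h - 0.0499999999999998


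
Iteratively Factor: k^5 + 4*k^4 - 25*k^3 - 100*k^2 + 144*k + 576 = (k - 4)*(k^4 + 8*k^3 + 7*k^2 - 72*k - 144) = (k - 4)*(k + 4)*(k^3 + 4*k^2 - 9*k - 36) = (k - 4)*(k - 3)*(k + 4)*(k^2 + 7*k + 12) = (k - 4)*(k - 3)*(k + 3)*(k + 4)*(k + 4)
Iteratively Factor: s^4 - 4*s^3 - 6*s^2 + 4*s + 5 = (s - 5)*(s^3 + s^2 - s - 1) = (s - 5)*(s - 1)*(s^2 + 2*s + 1) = (s - 5)*(s - 1)*(s + 1)*(s + 1)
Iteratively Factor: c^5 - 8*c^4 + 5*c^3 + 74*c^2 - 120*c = (c - 5)*(c^4 - 3*c^3 - 10*c^2 + 24*c) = (c - 5)*(c - 2)*(c^3 - c^2 - 12*c) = (c - 5)*(c - 4)*(c - 2)*(c^2 + 3*c) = (c - 5)*(c - 4)*(c - 2)*(c + 3)*(c)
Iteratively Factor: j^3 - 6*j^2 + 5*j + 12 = (j - 3)*(j^2 - 3*j - 4) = (j - 3)*(j + 1)*(j - 4)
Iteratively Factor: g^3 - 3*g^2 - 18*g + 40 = (g + 4)*(g^2 - 7*g + 10) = (g - 5)*(g + 4)*(g - 2)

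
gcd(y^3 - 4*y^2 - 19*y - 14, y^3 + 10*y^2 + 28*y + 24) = y + 2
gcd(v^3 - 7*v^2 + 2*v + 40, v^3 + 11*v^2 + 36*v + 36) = v + 2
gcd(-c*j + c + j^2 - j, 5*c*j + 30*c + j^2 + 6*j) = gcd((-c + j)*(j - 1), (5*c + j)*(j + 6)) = 1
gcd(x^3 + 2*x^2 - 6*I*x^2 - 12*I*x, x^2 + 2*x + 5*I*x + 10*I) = x + 2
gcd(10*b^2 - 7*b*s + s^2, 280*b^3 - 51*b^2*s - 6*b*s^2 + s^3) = -5*b + s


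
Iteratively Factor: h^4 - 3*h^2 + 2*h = (h)*(h^3 - 3*h + 2) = h*(h - 1)*(h^2 + h - 2) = h*(h - 1)*(h + 2)*(h - 1)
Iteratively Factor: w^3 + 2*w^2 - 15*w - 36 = (w + 3)*(w^2 - w - 12) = (w - 4)*(w + 3)*(w + 3)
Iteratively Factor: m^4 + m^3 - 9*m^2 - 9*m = (m + 3)*(m^3 - 2*m^2 - 3*m) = (m - 3)*(m + 3)*(m^2 + m) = (m - 3)*(m + 1)*(m + 3)*(m)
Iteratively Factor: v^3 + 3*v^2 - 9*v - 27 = (v + 3)*(v^2 - 9) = (v + 3)^2*(v - 3)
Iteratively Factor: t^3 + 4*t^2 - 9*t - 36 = (t + 4)*(t^2 - 9) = (t - 3)*(t + 4)*(t + 3)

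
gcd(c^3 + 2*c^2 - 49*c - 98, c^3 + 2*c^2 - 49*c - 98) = c^3 + 2*c^2 - 49*c - 98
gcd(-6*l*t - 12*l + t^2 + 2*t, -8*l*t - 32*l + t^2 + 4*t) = 1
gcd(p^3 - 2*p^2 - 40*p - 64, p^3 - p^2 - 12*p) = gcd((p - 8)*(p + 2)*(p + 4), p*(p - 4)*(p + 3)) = 1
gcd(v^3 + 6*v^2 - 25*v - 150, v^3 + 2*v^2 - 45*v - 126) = v + 6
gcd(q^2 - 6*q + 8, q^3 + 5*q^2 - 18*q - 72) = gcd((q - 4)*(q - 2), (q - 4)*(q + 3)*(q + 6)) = q - 4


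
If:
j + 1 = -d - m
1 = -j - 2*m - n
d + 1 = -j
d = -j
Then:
No Solution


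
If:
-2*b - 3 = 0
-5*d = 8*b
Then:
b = -3/2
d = 12/5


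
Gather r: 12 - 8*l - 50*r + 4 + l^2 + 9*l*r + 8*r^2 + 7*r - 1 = l^2 - 8*l + 8*r^2 + r*(9*l - 43) + 15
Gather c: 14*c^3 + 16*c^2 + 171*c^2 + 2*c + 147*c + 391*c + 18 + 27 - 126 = 14*c^3 + 187*c^2 + 540*c - 81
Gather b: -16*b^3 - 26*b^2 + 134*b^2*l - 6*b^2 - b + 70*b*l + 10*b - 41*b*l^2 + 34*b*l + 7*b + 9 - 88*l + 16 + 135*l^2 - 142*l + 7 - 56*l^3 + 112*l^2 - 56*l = -16*b^3 + b^2*(134*l - 32) + b*(-41*l^2 + 104*l + 16) - 56*l^3 + 247*l^2 - 286*l + 32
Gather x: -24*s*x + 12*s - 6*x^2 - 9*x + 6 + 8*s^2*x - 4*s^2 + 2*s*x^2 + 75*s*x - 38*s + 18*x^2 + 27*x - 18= -4*s^2 - 26*s + x^2*(2*s + 12) + x*(8*s^2 + 51*s + 18) - 12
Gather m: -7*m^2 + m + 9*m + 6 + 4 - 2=-7*m^2 + 10*m + 8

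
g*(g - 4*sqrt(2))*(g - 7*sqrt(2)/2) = g^3 - 15*sqrt(2)*g^2/2 + 28*g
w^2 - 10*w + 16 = (w - 8)*(w - 2)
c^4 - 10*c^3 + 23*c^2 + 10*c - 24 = (c - 6)*(c - 4)*(c - 1)*(c + 1)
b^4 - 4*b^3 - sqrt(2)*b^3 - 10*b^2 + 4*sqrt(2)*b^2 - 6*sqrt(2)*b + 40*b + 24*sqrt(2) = (b - 4)*(b - 3*sqrt(2))*(b + sqrt(2))^2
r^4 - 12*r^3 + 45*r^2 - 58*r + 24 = (r - 6)*(r - 4)*(r - 1)^2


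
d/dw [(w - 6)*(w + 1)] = 2*w - 5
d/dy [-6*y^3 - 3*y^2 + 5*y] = -18*y^2 - 6*y + 5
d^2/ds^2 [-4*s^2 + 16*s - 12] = -8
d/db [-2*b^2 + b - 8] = 1 - 4*b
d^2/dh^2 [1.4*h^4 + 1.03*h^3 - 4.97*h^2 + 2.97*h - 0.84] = 16.8*h^2 + 6.18*h - 9.94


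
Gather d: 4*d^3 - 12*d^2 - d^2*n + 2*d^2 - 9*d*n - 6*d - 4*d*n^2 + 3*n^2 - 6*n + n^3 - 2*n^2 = 4*d^3 + d^2*(-n - 10) + d*(-4*n^2 - 9*n - 6) + n^3 + n^2 - 6*n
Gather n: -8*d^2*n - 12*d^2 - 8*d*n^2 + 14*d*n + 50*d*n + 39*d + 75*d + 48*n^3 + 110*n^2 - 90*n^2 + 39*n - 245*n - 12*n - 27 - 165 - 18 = -12*d^2 + 114*d + 48*n^3 + n^2*(20 - 8*d) + n*(-8*d^2 + 64*d - 218) - 210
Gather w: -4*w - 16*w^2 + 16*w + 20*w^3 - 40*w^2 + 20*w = 20*w^3 - 56*w^2 + 32*w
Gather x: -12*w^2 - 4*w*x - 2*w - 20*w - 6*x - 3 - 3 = -12*w^2 - 22*w + x*(-4*w - 6) - 6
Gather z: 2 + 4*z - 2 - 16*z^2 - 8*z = -16*z^2 - 4*z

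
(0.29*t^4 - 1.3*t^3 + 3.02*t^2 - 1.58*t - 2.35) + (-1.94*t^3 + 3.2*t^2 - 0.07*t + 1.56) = 0.29*t^4 - 3.24*t^3 + 6.22*t^2 - 1.65*t - 0.79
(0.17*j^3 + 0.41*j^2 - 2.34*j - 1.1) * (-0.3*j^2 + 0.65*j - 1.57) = -0.051*j^5 - 0.0125*j^4 + 0.7016*j^3 - 1.8347*j^2 + 2.9588*j + 1.727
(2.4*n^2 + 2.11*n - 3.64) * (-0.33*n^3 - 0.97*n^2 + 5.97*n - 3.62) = -0.792*n^5 - 3.0243*n^4 + 13.4825*n^3 + 7.4395*n^2 - 29.369*n + 13.1768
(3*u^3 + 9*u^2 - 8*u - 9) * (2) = 6*u^3 + 18*u^2 - 16*u - 18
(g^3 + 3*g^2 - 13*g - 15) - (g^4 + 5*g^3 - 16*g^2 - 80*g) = -g^4 - 4*g^3 + 19*g^2 + 67*g - 15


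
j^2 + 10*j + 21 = (j + 3)*(j + 7)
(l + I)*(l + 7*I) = l^2 + 8*I*l - 7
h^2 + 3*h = h*(h + 3)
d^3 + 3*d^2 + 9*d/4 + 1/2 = (d + 1/2)^2*(d + 2)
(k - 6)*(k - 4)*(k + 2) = k^3 - 8*k^2 + 4*k + 48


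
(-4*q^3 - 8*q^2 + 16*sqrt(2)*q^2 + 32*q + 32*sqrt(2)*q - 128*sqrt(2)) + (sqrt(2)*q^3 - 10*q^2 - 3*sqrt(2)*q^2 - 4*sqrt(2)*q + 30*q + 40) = -4*q^3 + sqrt(2)*q^3 - 18*q^2 + 13*sqrt(2)*q^2 + 28*sqrt(2)*q + 62*q - 128*sqrt(2) + 40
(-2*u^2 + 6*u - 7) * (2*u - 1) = -4*u^3 + 14*u^2 - 20*u + 7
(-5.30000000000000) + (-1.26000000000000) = -6.56000000000000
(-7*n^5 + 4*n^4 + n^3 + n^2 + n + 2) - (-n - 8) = -7*n^5 + 4*n^4 + n^3 + n^2 + 2*n + 10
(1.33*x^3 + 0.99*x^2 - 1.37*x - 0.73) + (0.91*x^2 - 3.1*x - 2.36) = 1.33*x^3 + 1.9*x^2 - 4.47*x - 3.09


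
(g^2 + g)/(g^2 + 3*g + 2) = g/(g + 2)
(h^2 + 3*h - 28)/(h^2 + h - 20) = (h + 7)/(h + 5)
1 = 1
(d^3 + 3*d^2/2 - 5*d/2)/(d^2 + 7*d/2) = (2*d^2 + 3*d - 5)/(2*d + 7)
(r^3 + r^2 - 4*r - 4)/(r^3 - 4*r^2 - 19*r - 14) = (r - 2)/(r - 7)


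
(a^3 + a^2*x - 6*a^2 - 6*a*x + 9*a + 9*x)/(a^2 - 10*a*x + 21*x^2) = (a^3 + a^2*x - 6*a^2 - 6*a*x + 9*a + 9*x)/(a^2 - 10*a*x + 21*x^2)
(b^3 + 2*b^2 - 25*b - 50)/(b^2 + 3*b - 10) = (b^2 - 3*b - 10)/(b - 2)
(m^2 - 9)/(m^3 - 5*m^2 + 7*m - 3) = (m + 3)/(m^2 - 2*m + 1)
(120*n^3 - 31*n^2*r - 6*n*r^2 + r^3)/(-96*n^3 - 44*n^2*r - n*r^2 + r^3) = (-15*n^2 + 2*n*r + r^2)/(12*n^2 + 7*n*r + r^2)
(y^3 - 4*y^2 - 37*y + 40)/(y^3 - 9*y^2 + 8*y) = (y + 5)/y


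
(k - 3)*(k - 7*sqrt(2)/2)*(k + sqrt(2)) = k^3 - 5*sqrt(2)*k^2/2 - 3*k^2 - 7*k + 15*sqrt(2)*k/2 + 21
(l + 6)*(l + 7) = l^2 + 13*l + 42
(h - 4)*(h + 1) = h^2 - 3*h - 4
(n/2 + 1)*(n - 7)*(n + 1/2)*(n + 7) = n^4/2 + 5*n^3/4 - 24*n^2 - 245*n/4 - 49/2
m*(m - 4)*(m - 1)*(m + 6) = m^4 + m^3 - 26*m^2 + 24*m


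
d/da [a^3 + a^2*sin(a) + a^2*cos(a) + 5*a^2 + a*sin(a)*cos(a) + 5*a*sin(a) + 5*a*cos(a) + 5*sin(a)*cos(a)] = sqrt(2)*a^2*cos(a + pi/4) + 3*a^2 - 3*a*sin(a) + 7*a*cos(a) + a*cos(2*a) + 10*a + sin(2*a)/2 + 5*sqrt(2)*sin(a + pi/4) + 5*cos(2*a)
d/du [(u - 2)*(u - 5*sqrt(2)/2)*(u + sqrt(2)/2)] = 3*u^2 - 4*sqrt(2)*u - 4*u - 5/2 + 4*sqrt(2)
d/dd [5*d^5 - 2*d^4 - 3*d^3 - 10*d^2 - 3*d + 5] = 25*d^4 - 8*d^3 - 9*d^2 - 20*d - 3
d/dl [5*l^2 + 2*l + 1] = 10*l + 2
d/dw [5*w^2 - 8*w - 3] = 10*w - 8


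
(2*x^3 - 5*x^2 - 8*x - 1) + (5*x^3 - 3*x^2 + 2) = 7*x^3 - 8*x^2 - 8*x + 1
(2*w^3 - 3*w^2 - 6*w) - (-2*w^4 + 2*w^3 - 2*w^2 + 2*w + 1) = 2*w^4 - w^2 - 8*w - 1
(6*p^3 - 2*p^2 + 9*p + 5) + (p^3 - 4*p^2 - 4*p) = 7*p^3 - 6*p^2 + 5*p + 5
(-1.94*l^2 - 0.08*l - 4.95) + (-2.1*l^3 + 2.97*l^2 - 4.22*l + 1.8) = -2.1*l^3 + 1.03*l^2 - 4.3*l - 3.15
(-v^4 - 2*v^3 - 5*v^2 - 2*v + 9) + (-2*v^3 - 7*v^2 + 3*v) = -v^4 - 4*v^3 - 12*v^2 + v + 9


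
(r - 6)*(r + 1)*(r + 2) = r^3 - 3*r^2 - 16*r - 12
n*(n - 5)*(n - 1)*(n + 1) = n^4 - 5*n^3 - n^2 + 5*n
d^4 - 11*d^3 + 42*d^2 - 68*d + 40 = (d - 5)*(d - 2)^3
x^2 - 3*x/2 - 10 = (x - 4)*(x + 5/2)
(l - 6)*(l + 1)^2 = l^3 - 4*l^2 - 11*l - 6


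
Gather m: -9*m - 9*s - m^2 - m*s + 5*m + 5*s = -m^2 + m*(-s - 4) - 4*s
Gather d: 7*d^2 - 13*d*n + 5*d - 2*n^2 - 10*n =7*d^2 + d*(5 - 13*n) - 2*n^2 - 10*n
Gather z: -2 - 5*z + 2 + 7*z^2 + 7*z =7*z^2 + 2*z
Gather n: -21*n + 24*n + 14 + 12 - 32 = 3*n - 6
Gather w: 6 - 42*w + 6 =12 - 42*w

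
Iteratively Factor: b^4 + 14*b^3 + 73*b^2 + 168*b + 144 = (b + 4)*(b^3 + 10*b^2 + 33*b + 36) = (b + 4)^2*(b^2 + 6*b + 9) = (b + 3)*(b + 4)^2*(b + 3)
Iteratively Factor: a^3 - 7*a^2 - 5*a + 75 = (a - 5)*(a^2 - 2*a - 15) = (a - 5)^2*(a + 3)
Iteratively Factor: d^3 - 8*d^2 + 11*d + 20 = (d - 5)*(d^2 - 3*d - 4) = (d - 5)*(d - 4)*(d + 1)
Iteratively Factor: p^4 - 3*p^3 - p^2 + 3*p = (p)*(p^3 - 3*p^2 - p + 3) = p*(p + 1)*(p^2 - 4*p + 3) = p*(p - 3)*(p + 1)*(p - 1)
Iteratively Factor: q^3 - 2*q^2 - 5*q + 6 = (q - 3)*(q^2 + q - 2) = (q - 3)*(q + 2)*(q - 1)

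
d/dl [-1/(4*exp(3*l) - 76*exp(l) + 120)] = (3*exp(2*l) - 19)*exp(l)/(4*(exp(3*l) - 19*exp(l) + 30)^2)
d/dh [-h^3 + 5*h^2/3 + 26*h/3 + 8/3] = -3*h^2 + 10*h/3 + 26/3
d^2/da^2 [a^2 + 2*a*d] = 2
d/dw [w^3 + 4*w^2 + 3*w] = 3*w^2 + 8*w + 3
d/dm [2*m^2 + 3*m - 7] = 4*m + 3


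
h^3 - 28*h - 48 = (h - 6)*(h + 2)*(h + 4)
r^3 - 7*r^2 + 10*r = r*(r - 5)*(r - 2)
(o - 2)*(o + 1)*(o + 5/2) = o^3 + 3*o^2/2 - 9*o/2 - 5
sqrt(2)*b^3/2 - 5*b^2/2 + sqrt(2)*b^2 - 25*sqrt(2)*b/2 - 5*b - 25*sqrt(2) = (b - 5*sqrt(2))*(b + 5*sqrt(2)/2)*(sqrt(2)*b/2 + sqrt(2))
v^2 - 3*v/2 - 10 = (v - 4)*(v + 5/2)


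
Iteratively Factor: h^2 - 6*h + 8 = (h - 4)*(h - 2)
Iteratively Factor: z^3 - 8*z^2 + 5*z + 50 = (z - 5)*(z^2 - 3*z - 10) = (z - 5)^2*(z + 2)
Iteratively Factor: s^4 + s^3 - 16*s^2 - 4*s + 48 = (s + 2)*(s^3 - s^2 - 14*s + 24) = (s - 3)*(s + 2)*(s^2 + 2*s - 8) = (s - 3)*(s - 2)*(s + 2)*(s + 4)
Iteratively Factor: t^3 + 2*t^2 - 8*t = (t - 2)*(t^2 + 4*t) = t*(t - 2)*(t + 4)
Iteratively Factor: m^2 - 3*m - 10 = (m + 2)*(m - 5)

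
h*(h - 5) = h^2 - 5*h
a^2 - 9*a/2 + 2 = (a - 4)*(a - 1/2)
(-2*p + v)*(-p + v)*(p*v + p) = 2*p^3*v + 2*p^3 - 3*p^2*v^2 - 3*p^2*v + p*v^3 + p*v^2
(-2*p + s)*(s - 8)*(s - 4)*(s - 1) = -2*p*s^3 + 26*p*s^2 - 88*p*s + 64*p + s^4 - 13*s^3 + 44*s^2 - 32*s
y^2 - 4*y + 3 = (y - 3)*(y - 1)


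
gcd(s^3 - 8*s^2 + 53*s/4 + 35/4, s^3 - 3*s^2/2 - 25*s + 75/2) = s - 5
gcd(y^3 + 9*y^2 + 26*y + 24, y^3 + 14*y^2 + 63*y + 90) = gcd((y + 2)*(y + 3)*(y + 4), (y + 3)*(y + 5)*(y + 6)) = y + 3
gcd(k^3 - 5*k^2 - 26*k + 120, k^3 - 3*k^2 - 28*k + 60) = k^2 - k - 30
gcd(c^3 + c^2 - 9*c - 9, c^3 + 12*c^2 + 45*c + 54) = c + 3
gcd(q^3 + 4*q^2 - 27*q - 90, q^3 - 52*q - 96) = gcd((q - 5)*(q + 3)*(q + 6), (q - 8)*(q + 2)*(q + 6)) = q + 6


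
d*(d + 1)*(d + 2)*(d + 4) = d^4 + 7*d^3 + 14*d^2 + 8*d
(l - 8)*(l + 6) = l^2 - 2*l - 48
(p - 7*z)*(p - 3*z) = p^2 - 10*p*z + 21*z^2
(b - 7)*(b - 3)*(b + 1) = b^3 - 9*b^2 + 11*b + 21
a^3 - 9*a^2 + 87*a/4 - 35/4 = (a - 5)*(a - 7/2)*(a - 1/2)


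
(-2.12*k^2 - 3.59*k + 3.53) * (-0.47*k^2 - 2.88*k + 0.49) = 0.9964*k^4 + 7.7929*k^3 + 7.6413*k^2 - 11.9255*k + 1.7297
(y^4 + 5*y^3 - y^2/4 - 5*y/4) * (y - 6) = y^5 - y^4 - 121*y^3/4 + y^2/4 + 15*y/2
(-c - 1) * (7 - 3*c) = 3*c^2 - 4*c - 7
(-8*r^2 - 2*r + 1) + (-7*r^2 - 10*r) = -15*r^2 - 12*r + 1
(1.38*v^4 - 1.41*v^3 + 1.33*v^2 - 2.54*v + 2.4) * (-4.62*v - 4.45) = -6.3756*v^5 + 0.3732*v^4 + 0.129899999999999*v^3 + 5.8163*v^2 + 0.215000000000002*v - 10.68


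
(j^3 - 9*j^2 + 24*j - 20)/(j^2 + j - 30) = (j^2 - 4*j + 4)/(j + 6)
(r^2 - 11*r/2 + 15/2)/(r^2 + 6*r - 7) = (2*r^2 - 11*r + 15)/(2*(r^2 + 6*r - 7))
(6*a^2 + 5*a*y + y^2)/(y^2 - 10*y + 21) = (6*a^2 + 5*a*y + y^2)/(y^2 - 10*y + 21)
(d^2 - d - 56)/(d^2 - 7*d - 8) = (d + 7)/(d + 1)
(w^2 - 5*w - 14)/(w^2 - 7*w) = (w + 2)/w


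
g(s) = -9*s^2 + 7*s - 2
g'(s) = 7 - 18*s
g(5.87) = -271.02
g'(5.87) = -98.66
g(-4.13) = -184.42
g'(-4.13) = 81.34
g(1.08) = -4.94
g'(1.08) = -12.44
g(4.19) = -130.67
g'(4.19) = -68.42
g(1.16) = -5.99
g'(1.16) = -13.88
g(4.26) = -135.51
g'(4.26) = -69.68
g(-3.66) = -148.18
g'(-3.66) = 72.88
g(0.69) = -1.45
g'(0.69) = -5.42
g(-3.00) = -104.00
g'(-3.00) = 61.00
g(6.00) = -284.00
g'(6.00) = -101.00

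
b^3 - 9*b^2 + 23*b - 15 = (b - 5)*(b - 3)*(b - 1)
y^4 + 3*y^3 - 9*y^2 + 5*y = y*(y - 1)^2*(y + 5)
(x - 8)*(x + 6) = x^2 - 2*x - 48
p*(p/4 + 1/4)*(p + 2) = p^3/4 + 3*p^2/4 + p/2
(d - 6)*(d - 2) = d^2 - 8*d + 12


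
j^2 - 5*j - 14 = (j - 7)*(j + 2)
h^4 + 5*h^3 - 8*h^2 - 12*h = h*(h - 2)*(h + 1)*(h + 6)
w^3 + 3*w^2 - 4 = (w - 1)*(w + 2)^2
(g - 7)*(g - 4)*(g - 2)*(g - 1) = g^4 - 14*g^3 + 63*g^2 - 106*g + 56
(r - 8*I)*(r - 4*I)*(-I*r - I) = -I*r^3 - 12*r^2 - I*r^2 - 12*r + 32*I*r + 32*I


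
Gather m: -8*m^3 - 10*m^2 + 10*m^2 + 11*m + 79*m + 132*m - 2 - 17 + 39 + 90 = -8*m^3 + 222*m + 110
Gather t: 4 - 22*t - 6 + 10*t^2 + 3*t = 10*t^2 - 19*t - 2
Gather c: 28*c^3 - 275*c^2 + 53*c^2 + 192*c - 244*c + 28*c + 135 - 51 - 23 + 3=28*c^3 - 222*c^2 - 24*c + 64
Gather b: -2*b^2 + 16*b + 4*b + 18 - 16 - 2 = -2*b^2 + 20*b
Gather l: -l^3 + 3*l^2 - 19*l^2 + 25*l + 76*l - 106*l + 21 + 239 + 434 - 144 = -l^3 - 16*l^2 - 5*l + 550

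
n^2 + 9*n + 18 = (n + 3)*(n + 6)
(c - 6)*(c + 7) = c^2 + c - 42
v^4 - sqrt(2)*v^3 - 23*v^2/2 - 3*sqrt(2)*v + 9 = (v - 3*sqrt(2))*(v - sqrt(2)/2)*(v + sqrt(2))*(v + 3*sqrt(2)/2)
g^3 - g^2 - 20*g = g*(g - 5)*(g + 4)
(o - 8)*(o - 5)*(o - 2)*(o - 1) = o^4 - 16*o^3 + 81*o^2 - 146*o + 80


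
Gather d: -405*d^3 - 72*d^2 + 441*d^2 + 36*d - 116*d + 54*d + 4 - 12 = -405*d^3 + 369*d^2 - 26*d - 8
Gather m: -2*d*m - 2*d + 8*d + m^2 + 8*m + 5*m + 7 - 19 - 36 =6*d + m^2 + m*(13 - 2*d) - 48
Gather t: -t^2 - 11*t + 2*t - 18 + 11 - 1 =-t^2 - 9*t - 8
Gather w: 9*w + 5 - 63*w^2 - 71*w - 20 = -63*w^2 - 62*w - 15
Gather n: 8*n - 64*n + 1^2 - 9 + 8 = -56*n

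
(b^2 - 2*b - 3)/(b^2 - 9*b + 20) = (b^2 - 2*b - 3)/(b^2 - 9*b + 20)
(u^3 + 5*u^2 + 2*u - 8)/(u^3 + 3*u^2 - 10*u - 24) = (u - 1)/(u - 3)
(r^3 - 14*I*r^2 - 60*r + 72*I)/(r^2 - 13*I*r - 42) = (r^2 - 8*I*r - 12)/(r - 7*I)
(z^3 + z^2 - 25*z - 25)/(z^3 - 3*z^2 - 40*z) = (z^2 - 4*z - 5)/(z*(z - 8))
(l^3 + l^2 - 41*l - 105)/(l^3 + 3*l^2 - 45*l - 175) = (l + 3)/(l + 5)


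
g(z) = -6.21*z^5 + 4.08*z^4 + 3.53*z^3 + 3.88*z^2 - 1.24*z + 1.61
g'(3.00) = -1957.06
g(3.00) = -1050.43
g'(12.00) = -614035.00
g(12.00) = -1453998.55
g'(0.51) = 5.54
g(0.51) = 2.52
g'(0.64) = 7.13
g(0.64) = 3.35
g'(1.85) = -211.01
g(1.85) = -51.83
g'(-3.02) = -2960.39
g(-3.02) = 1842.90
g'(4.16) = -7909.77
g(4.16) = -6197.12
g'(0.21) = 0.95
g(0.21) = 1.56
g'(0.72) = 7.58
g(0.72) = 3.94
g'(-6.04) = -44582.53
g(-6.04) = 54723.12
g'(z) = -31.05*z^4 + 16.32*z^3 + 10.59*z^2 + 7.76*z - 1.24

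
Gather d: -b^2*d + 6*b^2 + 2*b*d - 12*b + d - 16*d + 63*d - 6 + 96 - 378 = 6*b^2 - 12*b + d*(-b^2 + 2*b + 48) - 288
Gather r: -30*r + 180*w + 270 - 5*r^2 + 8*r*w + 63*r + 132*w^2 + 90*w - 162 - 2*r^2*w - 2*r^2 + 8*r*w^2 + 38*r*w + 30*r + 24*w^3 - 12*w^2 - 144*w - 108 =r^2*(-2*w - 7) + r*(8*w^2 + 46*w + 63) + 24*w^3 + 120*w^2 + 126*w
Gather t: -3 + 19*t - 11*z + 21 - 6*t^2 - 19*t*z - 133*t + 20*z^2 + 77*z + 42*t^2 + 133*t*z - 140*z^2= 36*t^2 + t*(114*z - 114) - 120*z^2 + 66*z + 18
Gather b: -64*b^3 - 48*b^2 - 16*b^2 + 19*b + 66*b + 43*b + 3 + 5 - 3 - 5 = -64*b^3 - 64*b^2 + 128*b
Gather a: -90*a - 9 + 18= 9 - 90*a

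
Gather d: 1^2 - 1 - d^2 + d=-d^2 + d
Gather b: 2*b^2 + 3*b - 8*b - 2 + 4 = 2*b^2 - 5*b + 2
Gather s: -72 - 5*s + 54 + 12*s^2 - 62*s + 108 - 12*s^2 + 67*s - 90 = 0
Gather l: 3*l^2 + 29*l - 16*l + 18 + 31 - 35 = 3*l^2 + 13*l + 14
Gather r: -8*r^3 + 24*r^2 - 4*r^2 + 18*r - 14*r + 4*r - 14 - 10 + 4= -8*r^3 + 20*r^2 + 8*r - 20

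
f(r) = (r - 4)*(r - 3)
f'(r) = 2*r - 7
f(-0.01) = 12.07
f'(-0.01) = -7.02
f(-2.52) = 35.99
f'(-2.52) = -12.04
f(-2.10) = 31.11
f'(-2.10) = -11.20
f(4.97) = 1.91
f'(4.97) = 2.94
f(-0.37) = 14.73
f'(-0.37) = -7.74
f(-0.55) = 16.15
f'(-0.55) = -8.10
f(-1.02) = 20.18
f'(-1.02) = -9.04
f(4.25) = 0.31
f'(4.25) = 1.50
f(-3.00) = 42.00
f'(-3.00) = -13.00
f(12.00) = 72.00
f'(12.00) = 17.00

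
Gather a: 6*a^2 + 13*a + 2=6*a^2 + 13*a + 2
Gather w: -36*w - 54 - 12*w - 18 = -48*w - 72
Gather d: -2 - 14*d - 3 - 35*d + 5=-49*d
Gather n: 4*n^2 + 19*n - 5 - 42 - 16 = 4*n^2 + 19*n - 63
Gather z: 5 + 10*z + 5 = 10*z + 10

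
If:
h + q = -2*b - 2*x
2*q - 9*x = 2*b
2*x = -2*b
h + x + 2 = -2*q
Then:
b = 4/9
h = 14/9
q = -14/9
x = -4/9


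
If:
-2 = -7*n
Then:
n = 2/7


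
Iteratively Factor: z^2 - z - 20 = (z + 4)*(z - 5)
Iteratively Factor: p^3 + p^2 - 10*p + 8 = (p - 1)*(p^2 + 2*p - 8) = (p - 2)*(p - 1)*(p + 4)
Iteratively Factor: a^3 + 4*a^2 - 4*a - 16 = (a - 2)*(a^2 + 6*a + 8) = (a - 2)*(a + 2)*(a + 4)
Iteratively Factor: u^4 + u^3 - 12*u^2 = (u)*(u^3 + u^2 - 12*u) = u*(u - 3)*(u^2 + 4*u) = u^2*(u - 3)*(u + 4)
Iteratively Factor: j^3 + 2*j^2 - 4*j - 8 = (j + 2)*(j^2 - 4) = (j + 2)^2*(j - 2)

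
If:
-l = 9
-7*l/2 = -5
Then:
No Solution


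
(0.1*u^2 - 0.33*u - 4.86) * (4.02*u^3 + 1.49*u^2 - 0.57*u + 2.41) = 0.402*u^5 - 1.1776*u^4 - 20.0859*u^3 - 6.8123*u^2 + 1.9749*u - 11.7126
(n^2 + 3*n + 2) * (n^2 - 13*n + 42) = n^4 - 10*n^3 + 5*n^2 + 100*n + 84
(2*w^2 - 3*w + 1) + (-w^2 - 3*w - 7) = w^2 - 6*w - 6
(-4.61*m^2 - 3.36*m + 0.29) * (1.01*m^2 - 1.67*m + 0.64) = -4.6561*m^4 + 4.3051*m^3 + 2.9537*m^2 - 2.6347*m + 0.1856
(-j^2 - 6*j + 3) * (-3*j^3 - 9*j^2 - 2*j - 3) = 3*j^5 + 27*j^4 + 47*j^3 - 12*j^2 + 12*j - 9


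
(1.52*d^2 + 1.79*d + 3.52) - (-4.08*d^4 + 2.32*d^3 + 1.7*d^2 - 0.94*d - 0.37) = 4.08*d^4 - 2.32*d^3 - 0.18*d^2 + 2.73*d + 3.89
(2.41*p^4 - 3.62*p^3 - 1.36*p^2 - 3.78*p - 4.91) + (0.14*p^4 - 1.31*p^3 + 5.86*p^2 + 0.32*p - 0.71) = 2.55*p^4 - 4.93*p^3 + 4.5*p^2 - 3.46*p - 5.62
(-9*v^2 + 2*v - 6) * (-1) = 9*v^2 - 2*v + 6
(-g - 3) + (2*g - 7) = g - 10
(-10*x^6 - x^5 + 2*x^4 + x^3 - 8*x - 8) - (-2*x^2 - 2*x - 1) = -10*x^6 - x^5 + 2*x^4 + x^3 + 2*x^2 - 6*x - 7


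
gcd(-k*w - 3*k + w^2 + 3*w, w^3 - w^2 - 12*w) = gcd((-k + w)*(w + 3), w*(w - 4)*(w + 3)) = w + 3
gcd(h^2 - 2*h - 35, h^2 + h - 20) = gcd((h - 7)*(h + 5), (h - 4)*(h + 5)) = h + 5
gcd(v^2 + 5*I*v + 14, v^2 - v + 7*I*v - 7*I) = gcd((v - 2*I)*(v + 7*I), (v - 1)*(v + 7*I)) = v + 7*I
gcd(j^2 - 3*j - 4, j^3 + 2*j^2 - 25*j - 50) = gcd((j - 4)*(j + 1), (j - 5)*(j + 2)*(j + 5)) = 1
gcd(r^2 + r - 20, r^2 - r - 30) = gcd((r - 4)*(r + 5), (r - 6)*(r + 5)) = r + 5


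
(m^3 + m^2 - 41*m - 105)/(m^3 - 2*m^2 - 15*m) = (m^2 - 2*m - 35)/(m*(m - 5))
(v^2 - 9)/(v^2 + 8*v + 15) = (v - 3)/(v + 5)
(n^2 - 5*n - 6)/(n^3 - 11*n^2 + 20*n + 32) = (n - 6)/(n^2 - 12*n + 32)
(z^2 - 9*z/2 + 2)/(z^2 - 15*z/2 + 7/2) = (z - 4)/(z - 7)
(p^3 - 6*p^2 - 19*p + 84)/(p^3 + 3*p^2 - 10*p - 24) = (p - 7)/(p + 2)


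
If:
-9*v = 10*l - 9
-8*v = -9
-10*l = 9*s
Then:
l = -9/80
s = 1/8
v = 9/8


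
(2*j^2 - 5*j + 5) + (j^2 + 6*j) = 3*j^2 + j + 5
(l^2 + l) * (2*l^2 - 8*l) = 2*l^4 - 6*l^3 - 8*l^2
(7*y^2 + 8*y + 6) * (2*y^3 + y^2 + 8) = 14*y^5 + 23*y^4 + 20*y^3 + 62*y^2 + 64*y + 48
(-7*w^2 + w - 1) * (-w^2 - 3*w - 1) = 7*w^4 + 20*w^3 + 5*w^2 + 2*w + 1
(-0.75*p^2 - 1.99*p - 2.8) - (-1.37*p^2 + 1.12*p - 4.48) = 0.62*p^2 - 3.11*p + 1.68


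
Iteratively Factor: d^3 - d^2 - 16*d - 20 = (d + 2)*(d^2 - 3*d - 10) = (d - 5)*(d + 2)*(d + 2)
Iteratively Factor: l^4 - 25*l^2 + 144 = (l + 3)*(l^3 - 3*l^2 - 16*l + 48) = (l - 3)*(l + 3)*(l^2 - 16) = (l - 4)*(l - 3)*(l + 3)*(l + 4)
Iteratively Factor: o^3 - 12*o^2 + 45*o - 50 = (o - 5)*(o^2 - 7*o + 10) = (o - 5)*(o - 2)*(o - 5)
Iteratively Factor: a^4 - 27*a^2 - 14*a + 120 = (a - 2)*(a^3 + 2*a^2 - 23*a - 60) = (a - 2)*(a + 4)*(a^2 - 2*a - 15) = (a - 2)*(a + 3)*(a + 4)*(a - 5)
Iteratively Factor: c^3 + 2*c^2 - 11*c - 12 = (c + 4)*(c^2 - 2*c - 3) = (c + 1)*(c + 4)*(c - 3)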